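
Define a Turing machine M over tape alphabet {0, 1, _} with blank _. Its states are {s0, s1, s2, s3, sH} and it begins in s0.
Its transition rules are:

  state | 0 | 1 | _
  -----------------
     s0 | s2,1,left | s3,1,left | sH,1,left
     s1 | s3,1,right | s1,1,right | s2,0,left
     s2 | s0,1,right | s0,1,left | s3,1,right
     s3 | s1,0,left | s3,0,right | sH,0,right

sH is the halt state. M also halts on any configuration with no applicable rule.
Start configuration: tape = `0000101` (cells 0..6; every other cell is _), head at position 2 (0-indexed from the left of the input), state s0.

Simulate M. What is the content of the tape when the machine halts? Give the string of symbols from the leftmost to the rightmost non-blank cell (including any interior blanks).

s0 | 00[0]0101__   read 0 → write 1, move left, go to s2
s2 | 0[0]10101__   read 0 → write 1, move right, go to s0
s0 | 01[1]0101__   read 1 → write 1, move left, go to s3
s3 | 0[1]10101__   read 1 → write 0, move right, go to s3
s3 | 00[1]0101__   read 1 → write 0, move right, go to s3
s3 | 000[0]101__   read 0 → write 0, move left, go to s1
s1 | 00[0]0101__   read 0 → write 1, move right, go to s3
s3 | 001[0]101__   read 0 → write 0, move left, go to s1
s1 | 00[1]0101__   read 1 → write 1, move right, go to s1
s1 | 001[0]101__   read 0 → write 1, move right, go to s3
s3 | 0011[1]01__   read 1 → write 0, move right, go to s3
s3 | 00110[0]1__   read 0 → write 0, move left, go to s1
s1 | 0011[0]01__   read 0 → write 1, move right, go to s3
s3 | 00111[0]1__   read 0 → write 0, move left, go to s1
s1 | 0011[1]01__   read 1 → write 1, move right, go to s1
s1 | 00111[0]1__   read 0 → write 1, move right, go to s3
s3 | 001111[1]__   read 1 → write 0, move right, go to s3
s3 | 0011110[_]_   read _ → write 0, move right, go to sH
sH | 00111100[_]
The non-blank tape span at halt is 00111100.

00111100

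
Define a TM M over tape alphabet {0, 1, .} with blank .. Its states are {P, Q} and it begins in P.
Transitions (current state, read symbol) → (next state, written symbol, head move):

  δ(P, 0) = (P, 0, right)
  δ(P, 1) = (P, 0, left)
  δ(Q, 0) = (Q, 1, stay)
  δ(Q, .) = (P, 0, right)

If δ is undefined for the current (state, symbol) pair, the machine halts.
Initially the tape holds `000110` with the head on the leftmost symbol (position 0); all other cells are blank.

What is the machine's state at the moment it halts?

P

state=P head=0 tape=[0]00110.   (P,0)→(P,0,right)
state=P head=1 tape=0[0]0110.   (P,0)→(P,0,right)
state=P head=2 tape=00[0]110.   (P,0)→(P,0,right)
state=P head=3 tape=000[1]10.   (P,1)→(P,0,left)
state=P head=2 tape=00[0]010.   (P,0)→(P,0,right)
state=P head=3 tape=000[0]10.   (P,0)→(P,0,right)
state=P head=4 tape=0000[1]0.   (P,1)→(P,0,left)
state=P head=3 tape=000[0]00.   (P,0)→(P,0,right)
state=P head=4 tape=0000[0]0.   (P,0)→(P,0,right)
state=P head=5 tape=00000[0].   (P,0)→(P,0,right)
state=P head=6 tape=000000[.]
No transition is defined for (P, .); M halts in state P.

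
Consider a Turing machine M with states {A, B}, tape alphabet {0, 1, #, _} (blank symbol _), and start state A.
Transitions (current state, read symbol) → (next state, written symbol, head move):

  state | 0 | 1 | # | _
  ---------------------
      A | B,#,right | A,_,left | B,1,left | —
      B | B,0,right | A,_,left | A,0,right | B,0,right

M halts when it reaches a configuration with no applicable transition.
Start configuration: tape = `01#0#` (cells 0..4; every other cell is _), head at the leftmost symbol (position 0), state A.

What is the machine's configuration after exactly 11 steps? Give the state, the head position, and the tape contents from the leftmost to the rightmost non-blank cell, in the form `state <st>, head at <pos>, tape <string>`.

state=A head=0 tape=_[0]1#0#_   (A,0)→(B,#,right)
state=B head=1 tape=_#[1]#0#_   (B,1)→(A,_,left)
state=A head=0 tape=_[#]_#0#_   (A,#)→(B,1,left)
state=B head=-1 tape=[_]1_#0#_   (B,_)→(B,0,right)
state=B head=0 tape=0[1]_#0#_   (B,1)→(A,_,left)
state=A head=-1 tape=[0]__#0#_   (A,0)→(B,#,right)
state=B head=0 tape=#[_]_#0#_   (B,_)→(B,0,right)
state=B head=1 tape=#0[_]#0#_   (B,_)→(B,0,right)
state=B head=2 tape=#00[#]0#_   (B,#)→(A,0,right)
state=A head=3 tape=#000[0]#_   (A,0)→(B,#,right)
state=B head=4 tape=#000#[#]_   (B,#)→(A,0,right)
state=A head=5 tape=#000#0[_]
After 11 steps: state A, head at 5, tape #000#0.

state A, head at 5, tape #000#0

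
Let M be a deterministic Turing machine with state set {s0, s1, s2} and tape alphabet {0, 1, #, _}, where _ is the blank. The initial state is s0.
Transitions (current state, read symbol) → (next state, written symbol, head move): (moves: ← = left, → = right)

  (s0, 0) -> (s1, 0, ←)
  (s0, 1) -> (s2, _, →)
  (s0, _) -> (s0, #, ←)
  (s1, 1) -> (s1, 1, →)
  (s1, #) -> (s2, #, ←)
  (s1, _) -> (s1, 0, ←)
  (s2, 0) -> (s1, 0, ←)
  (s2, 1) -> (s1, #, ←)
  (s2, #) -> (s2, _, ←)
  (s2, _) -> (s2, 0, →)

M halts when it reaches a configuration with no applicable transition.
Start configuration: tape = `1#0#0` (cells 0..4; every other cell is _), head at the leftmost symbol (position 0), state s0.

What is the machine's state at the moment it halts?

state=s0 head=0 tape=[1]#0#0   (s0,1)→(s2,_,→)
state=s2 head=1 tape=_[#]0#0   (s2,#)→(s2,_,←)
state=s2 head=0 tape=[_]_0#0   (s2,_)→(s2,0,→)
state=s2 head=1 tape=0[_]0#0   (s2,_)→(s2,0,→)
state=s2 head=2 tape=00[0]#0   (s2,0)→(s1,0,←)
state=s1 head=1 tape=0[0]0#0
No transition is defined for (s1, 0); M halts in state s1.

s1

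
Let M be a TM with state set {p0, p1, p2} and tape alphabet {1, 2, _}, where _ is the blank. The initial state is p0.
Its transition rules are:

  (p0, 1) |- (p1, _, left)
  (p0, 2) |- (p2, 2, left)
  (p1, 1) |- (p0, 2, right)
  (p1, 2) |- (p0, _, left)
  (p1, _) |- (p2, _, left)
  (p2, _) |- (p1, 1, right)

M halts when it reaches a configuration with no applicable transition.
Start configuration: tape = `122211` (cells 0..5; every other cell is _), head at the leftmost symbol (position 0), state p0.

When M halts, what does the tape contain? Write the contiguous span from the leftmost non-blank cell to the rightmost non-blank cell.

1__22211

p0 | __[1]22211   read 1 → write _, move left, go to p1
p1 | _[_]_22211   read _ → write _, move left, go to p2
p2 | [_]__22211   read _ → write 1, move right, go to p1
p1 | 1[_]_22211   read _ → write _, move left, go to p2
p2 | [1]__22211
The non-blank tape span at halt is 1__22211.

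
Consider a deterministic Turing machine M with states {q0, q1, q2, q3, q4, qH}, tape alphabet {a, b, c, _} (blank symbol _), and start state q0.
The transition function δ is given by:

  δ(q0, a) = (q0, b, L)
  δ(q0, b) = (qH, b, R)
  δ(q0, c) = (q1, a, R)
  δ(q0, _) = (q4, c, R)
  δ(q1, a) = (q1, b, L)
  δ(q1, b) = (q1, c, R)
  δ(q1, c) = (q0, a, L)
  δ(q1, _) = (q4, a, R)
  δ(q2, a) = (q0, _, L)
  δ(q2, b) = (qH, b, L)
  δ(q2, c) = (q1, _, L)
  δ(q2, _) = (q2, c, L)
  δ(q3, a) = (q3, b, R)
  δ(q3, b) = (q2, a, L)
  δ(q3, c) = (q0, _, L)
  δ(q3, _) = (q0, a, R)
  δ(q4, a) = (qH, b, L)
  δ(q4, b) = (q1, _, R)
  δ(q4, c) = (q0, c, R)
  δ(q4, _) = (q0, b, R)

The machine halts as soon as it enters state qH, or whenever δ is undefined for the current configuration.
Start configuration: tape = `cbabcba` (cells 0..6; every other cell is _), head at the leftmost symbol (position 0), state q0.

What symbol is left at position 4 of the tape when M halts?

b

state=q0 head=0 tape=_[c]babcba   (q0,c)→(q1,a,R)
state=q1 head=1 tape=_a[b]abcba   (q1,b)→(q1,c,R)
state=q1 head=2 tape=_ac[a]bcba   (q1,a)→(q1,b,L)
state=q1 head=1 tape=_a[c]bbcba   (q1,c)→(q0,a,L)
state=q0 head=0 tape=_[a]abbcba   (q0,a)→(q0,b,L)
state=q0 head=-1 tape=[_]babbcba   (q0,_)→(q4,c,R)
state=q4 head=0 tape=c[b]abbcba   (q4,b)→(q1,_,R)
state=q1 head=1 tape=c_[a]bbcba   (q1,a)→(q1,b,L)
state=q1 head=0 tape=c[_]bbbcba   (q1,_)→(q4,a,R)
state=q4 head=1 tape=ca[b]bbcba   (q4,b)→(q1,_,R)
state=q1 head=2 tape=ca_[b]bcba   (q1,b)→(q1,c,R)
state=q1 head=3 tape=ca_c[b]cba   (q1,b)→(q1,c,R)
state=q1 head=4 tape=ca_cc[c]ba   (q1,c)→(q0,a,L)
state=q0 head=3 tape=ca_c[c]aba   (q0,c)→(q1,a,R)
state=q1 head=4 tape=ca_ca[a]ba   (q1,a)→(q1,b,L)
state=q1 head=3 tape=ca_c[a]bba   (q1,a)→(q1,b,L)
state=q1 head=2 tape=ca_[c]bbba   (q1,c)→(q0,a,L)
state=q0 head=1 tape=ca[_]abbba   (q0,_)→(q4,c,R)
state=q4 head=2 tape=cac[a]bbba   (q4,a)→(qH,b,L)
state=qH head=1 tape=ca[c]bbbba
Cell 4 holds b when M halts.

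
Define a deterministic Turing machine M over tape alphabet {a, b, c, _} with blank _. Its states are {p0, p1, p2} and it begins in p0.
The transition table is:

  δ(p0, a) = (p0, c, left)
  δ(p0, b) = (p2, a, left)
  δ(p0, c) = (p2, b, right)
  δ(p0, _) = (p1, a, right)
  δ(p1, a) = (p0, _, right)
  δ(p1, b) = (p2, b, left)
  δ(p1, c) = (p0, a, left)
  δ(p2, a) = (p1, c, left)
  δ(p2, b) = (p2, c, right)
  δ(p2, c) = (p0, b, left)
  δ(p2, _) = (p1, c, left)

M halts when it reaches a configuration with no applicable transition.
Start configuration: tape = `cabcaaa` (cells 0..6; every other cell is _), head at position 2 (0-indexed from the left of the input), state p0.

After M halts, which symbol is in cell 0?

p0 | __ca[b]caaa   read b → write a, move left, go to p2
p2 | __c[a]acaaa   read a → write c, move left, go to p1
p1 | __[c]cacaaa   read c → write a, move left, go to p0
p0 | _[_]acacaaa   read _ → write a, move right, go to p1
p1 | _a[a]cacaaa   read a → write _, move right, go to p0
p0 | _a_[c]acaaa   read c → write b, move right, go to p2
p2 | _a_b[a]caaa   read a → write c, move left, go to p1
p1 | _a_[b]ccaaa   read b → write b, move left, go to p2
p2 | _a[_]bccaaa   read _ → write c, move left, go to p1
p1 | _[a]cbccaaa   read a → write _, move right, go to p0
p0 | __[c]bccaaa   read c → write b, move right, go to p2
p2 | __b[b]ccaaa   read b → write c, move right, go to p2
p2 | __bc[c]caaa   read c → write b, move left, go to p0
p0 | __b[c]bcaaa   read c → write b, move right, go to p2
p2 | __bb[b]caaa   read b → write c, move right, go to p2
p2 | __bbc[c]aaa   read c → write b, move left, go to p0
p0 | __bb[c]baaa   read c → write b, move right, go to p2
p2 | __bbb[b]aaa   read b → write c, move right, go to p2
p2 | __bbbc[a]aa   read a → write c, move left, go to p1
p1 | __bbb[c]caa   read c → write a, move left, go to p0
p0 | __bb[b]acaa   read b → write a, move left, go to p2
p2 | __b[b]aacaa   read b → write c, move right, go to p2
p2 | __bc[a]acaa   read a → write c, move left, go to p1
p1 | __b[c]cacaa   read c → write a, move left, go to p0
p0 | __[b]acacaa   read b → write a, move left, go to p2
p2 | _[_]aacacaa   read _ → write c, move left, go to p1
p1 | [_]caacacaa
Cell 0 holds a when M halts.

a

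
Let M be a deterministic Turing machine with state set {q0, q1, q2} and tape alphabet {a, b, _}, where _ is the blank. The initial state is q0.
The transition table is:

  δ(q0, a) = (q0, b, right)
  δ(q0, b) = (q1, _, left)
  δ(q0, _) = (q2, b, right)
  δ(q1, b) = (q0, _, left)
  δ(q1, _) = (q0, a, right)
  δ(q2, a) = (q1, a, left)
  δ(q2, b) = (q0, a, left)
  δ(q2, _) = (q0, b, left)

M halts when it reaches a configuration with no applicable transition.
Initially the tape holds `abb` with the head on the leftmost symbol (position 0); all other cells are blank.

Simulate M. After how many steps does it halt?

q0 | __[a]bb   read a → write b, move right, go to q0
q0 | __b[b]b   read b → write _, move left, go to q1
q1 | __[b]_b   read b → write _, move left, go to q0
q0 | _[_]__b   read _ → write b, move right, go to q2
q2 | _b[_]_b   read _ → write b, move left, go to q0
q0 | _[b]b_b   read b → write _, move left, go to q1
q1 | [_]_b_b   read _ → write a, move right, go to q0
q0 | a[_]b_b   read _ → write b, move right, go to q2
q2 | ab[b]_b   read b → write a, move left, go to q0
q0 | a[b]a_b   read b → write _, move left, go to q1
q1 | [a]_a_b
M halts after 10 transitions.

10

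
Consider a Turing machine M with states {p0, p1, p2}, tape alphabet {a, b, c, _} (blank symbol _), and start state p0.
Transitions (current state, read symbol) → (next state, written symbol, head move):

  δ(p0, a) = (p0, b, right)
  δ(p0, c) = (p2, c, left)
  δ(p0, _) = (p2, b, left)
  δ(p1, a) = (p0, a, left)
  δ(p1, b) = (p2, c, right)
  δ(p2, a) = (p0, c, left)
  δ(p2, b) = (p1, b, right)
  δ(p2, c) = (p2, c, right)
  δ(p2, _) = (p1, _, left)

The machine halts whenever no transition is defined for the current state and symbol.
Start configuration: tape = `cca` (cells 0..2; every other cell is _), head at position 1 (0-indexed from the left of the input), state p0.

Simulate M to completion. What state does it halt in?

p1

state=p0 head=1 tape=c[c]a_   (p0,c)→(p2,c,left)
state=p2 head=0 tape=[c]ca_   (p2,c)→(p2,c,right)
state=p2 head=1 tape=c[c]a_   (p2,c)→(p2,c,right)
state=p2 head=2 tape=cc[a]_   (p2,a)→(p0,c,left)
state=p0 head=1 tape=c[c]c_   (p0,c)→(p2,c,left)
state=p2 head=0 tape=[c]cc_   (p2,c)→(p2,c,right)
state=p2 head=1 tape=c[c]c_   (p2,c)→(p2,c,right)
state=p2 head=2 tape=cc[c]_   (p2,c)→(p2,c,right)
state=p2 head=3 tape=ccc[_]   (p2,_)→(p1,_,left)
state=p1 head=2 tape=cc[c]_
No transition is defined for (p1, c); M halts in state p1.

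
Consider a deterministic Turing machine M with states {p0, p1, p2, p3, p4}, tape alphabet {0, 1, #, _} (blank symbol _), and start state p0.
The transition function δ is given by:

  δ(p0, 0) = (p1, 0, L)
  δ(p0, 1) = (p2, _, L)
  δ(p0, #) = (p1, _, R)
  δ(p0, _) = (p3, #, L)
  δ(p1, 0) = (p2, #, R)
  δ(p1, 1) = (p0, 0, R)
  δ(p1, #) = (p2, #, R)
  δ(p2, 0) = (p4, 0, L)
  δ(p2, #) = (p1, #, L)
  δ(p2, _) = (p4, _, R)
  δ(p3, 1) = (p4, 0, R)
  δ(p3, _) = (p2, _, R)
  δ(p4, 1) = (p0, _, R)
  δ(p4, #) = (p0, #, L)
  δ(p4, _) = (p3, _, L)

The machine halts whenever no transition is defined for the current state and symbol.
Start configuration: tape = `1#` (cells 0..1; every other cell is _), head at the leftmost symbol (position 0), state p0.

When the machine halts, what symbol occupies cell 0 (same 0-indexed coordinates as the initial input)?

#

state=p0 head=0 tape=_[1]#   (p0,1)→(p2,_,L)
state=p2 head=-1 tape=[_]_#   (p2,_)→(p4,_,R)
state=p4 head=0 tape=_[_]#   (p4,_)→(p3,_,L)
state=p3 head=-1 tape=[_]_#   (p3,_)→(p2,_,R)
state=p2 head=0 tape=_[_]#   (p2,_)→(p4,_,R)
state=p4 head=1 tape=__[#]   (p4,#)→(p0,#,L)
state=p0 head=0 tape=_[_]#   (p0,_)→(p3,#,L)
state=p3 head=-1 tape=[_]##   (p3,_)→(p2,_,R)
state=p2 head=0 tape=_[#]#   (p2,#)→(p1,#,L)
state=p1 head=-1 tape=[_]##
Cell 0 holds # when M halts.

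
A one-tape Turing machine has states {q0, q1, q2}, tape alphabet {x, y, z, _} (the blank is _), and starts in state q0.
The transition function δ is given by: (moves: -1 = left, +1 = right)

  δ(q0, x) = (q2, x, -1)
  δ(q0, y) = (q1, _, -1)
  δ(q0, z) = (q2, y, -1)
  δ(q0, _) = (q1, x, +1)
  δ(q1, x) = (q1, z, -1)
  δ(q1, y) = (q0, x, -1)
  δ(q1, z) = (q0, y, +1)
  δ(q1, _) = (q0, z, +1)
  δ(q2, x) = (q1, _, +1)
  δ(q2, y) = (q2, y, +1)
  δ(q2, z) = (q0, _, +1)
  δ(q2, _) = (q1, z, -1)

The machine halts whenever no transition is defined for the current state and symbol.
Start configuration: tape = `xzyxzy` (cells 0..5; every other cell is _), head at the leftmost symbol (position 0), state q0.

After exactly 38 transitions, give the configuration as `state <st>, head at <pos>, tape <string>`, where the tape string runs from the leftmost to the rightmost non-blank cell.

state=q0 head=0 tape=____[x]zyxzy   (q0,x)→(q2,x,-1)
state=q2 head=-1 tape=___[_]xzyxzy   (q2,_)→(q1,z,-1)
state=q1 head=-2 tape=__[_]zxzyxzy   (q1,_)→(q0,z,+1)
state=q0 head=-1 tape=__z[z]xzyxzy   (q0,z)→(q2,y,-1)
state=q2 head=-2 tape=__[z]yxzyxzy   (q2,z)→(q0,_,+1)
state=q0 head=-1 tape=___[y]xzyxzy   (q0,y)→(q1,_,-1)
state=q1 head=-2 tape=__[_]_xzyxzy   (q1,_)→(q0,z,+1)
state=q0 head=-1 tape=__z[_]xzyxzy   (q0,_)→(q1,x,+1)
state=q1 head=0 tape=__zx[x]zyxzy   (q1,x)→(q1,z,-1)
state=q1 head=-1 tape=__z[x]zzyxzy   (q1,x)→(q1,z,-1)
state=q1 head=-2 tape=__[z]zzzyxzy   (q1,z)→(q0,y,+1)
state=q0 head=-1 tape=__y[z]zzyxzy   (q0,z)→(q2,y,-1)
state=q2 head=-2 tape=__[y]yzzyxzy   (q2,y)→(q2,y,+1)
state=q2 head=-1 tape=__y[y]zzyxzy   (q2,y)→(q2,y,+1)
state=q2 head=0 tape=__yy[z]zyxzy   (q2,z)→(q0,_,+1)
state=q0 head=1 tape=__yy_[z]yxzy   (q0,z)→(q2,y,-1)
state=q2 head=0 tape=__yy[_]yyxzy   (q2,_)→(q1,z,-1)
state=q1 head=-1 tape=__y[y]zyyxzy   (q1,y)→(q0,x,-1)
state=q0 head=-2 tape=__[y]xzyyxzy   (q0,y)→(q1,_,-1)
state=q1 head=-3 tape=_[_]_xzyyxzy   (q1,_)→(q0,z,+1)
state=q0 head=-2 tape=_z[_]xzyyxzy   (q0,_)→(q1,x,+1)
state=q1 head=-1 tape=_zx[x]zyyxzy   (q1,x)→(q1,z,-1)
state=q1 head=-2 tape=_z[x]zzyyxzy   (q1,x)→(q1,z,-1)
state=q1 head=-3 tape=_[z]zzzyyxzy   (q1,z)→(q0,y,+1)
state=q0 head=-2 tape=_y[z]zzyyxzy   (q0,z)→(q2,y,-1)
state=q2 head=-3 tape=_[y]yzzyyxzy   (q2,y)→(q2,y,+1)
state=q2 head=-2 tape=_y[y]zzyyxzy   (q2,y)→(q2,y,+1)
state=q2 head=-1 tape=_yy[z]zyyxzy   (q2,z)→(q0,_,+1)
state=q0 head=0 tape=_yy_[z]yyxzy   (q0,z)→(q2,y,-1)
state=q2 head=-1 tape=_yy[_]yyyxzy   (q2,_)→(q1,z,-1)
state=q1 head=-2 tape=_y[y]zyyyxzy   (q1,y)→(q0,x,-1)
state=q0 head=-3 tape=_[y]xzyyyxzy   (q0,y)→(q1,_,-1)
state=q1 head=-4 tape=[_]_xzyyyxzy   (q1,_)→(q0,z,+1)
state=q0 head=-3 tape=z[_]xzyyyxzy   (q0,_)→(q1,x,+1)
state=q1 head=-2 tape=zx[x]zyyyxzy   (q1,x)→(q1,z,-1)
state=q1 head=-3 tape=z[x]zzyyyxzy   (q1,x)→(q1,z,-1)
state=q1 head=-4 tape=[z]zzzyyyxzy   (q1,z)→(q0,y,+1)
state=q0 head=-3 tape=y[z]zzyyyxzy   (q0,z)→(q2,y,-1)
state=q2 head=-4 tape=[y]yzzyyyxzy
After 38 steps: state q2, head at -4, tape yyzzyyyxzy.

state q2, head at -4, tape yyzzyyyxzy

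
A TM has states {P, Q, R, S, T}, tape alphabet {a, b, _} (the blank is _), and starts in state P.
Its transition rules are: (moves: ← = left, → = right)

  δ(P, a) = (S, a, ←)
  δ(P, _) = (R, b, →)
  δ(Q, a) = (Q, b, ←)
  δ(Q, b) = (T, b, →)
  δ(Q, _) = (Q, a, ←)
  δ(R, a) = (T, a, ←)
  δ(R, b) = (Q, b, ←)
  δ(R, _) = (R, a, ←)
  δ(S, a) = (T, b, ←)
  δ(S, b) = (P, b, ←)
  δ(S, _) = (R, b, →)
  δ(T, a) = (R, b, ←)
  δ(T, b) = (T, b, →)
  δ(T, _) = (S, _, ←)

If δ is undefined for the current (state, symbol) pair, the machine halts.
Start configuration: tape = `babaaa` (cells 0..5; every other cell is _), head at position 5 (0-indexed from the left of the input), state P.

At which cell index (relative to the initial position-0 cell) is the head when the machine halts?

4

P | babaa[a]_   read a → write a, move ←, go to S
S | baba[a]a_   read a → write b, move ←, go to T
T | bab[a]ba_   read a → write b, move ←, go to R
R | ba[b]bba_   read b → write b, move ←, go to Q
Q | b[a]bbba_   read a → write b, move ←, go to Q
Q | [b]bbbba_   read b → write b, move →, go to T
T | b[b]bbba_   read b → write b, move →, go to T
T | bb[b]bba_   read b → write b, move →, go to T
T | bbb[b]ba_   read b → write b, move →, go to T
T | bbbb[b]a_   read b → write b, move →, go to T
T | bbbbb[a]_   read a → write b, move ←, go to R
R | bbbb[b]b_   read b → write b, move ←, go to Q
Q | bbb[b]bb_   read b → write b, move →, go to T
T | bbbb[b]b_   read b → write b, move →, go to T
T | bbbbb[b]_   read b → write b, move →, go to T
T | bbbbbb[_]   read _ → write _, move ←, go to S
S | bbbbb[b]_   read b → write b, move ←, go to P
P | bbbb[b]b_
At halt the head is at cell 4.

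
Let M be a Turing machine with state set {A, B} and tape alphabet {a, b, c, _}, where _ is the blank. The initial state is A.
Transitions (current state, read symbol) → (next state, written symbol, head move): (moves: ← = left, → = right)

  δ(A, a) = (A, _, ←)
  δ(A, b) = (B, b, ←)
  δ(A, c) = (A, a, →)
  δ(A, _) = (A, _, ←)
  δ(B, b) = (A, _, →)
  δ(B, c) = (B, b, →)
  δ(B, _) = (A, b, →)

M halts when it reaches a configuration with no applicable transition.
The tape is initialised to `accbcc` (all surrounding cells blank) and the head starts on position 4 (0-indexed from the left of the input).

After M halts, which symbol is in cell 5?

_

A | accb[c]c_   read c → write a, move →, go to A
A | accba[c]_   read c → write a, move →, go to A
A | accbaa[_]   read _ → write _, move ←, go to A
A | accba[a]_   read a → write _, move ←, go to A
A | accb[a]__   read a → write _, move ←, go to A
A | acc[b]___   read b → write b, move ←, go to B
B | ac[c]b___   read c → write b, move →, go to B
B | acb[b]___   read b → write _, move →, go to A
A | acb_[_]__   read _ → write _, move ←, go to A
A | acb[_]___   read _ → write _, move ←, go to A
A | ac[b]____   read b → write b, move ←, go to B
B | a[c]b____   read c → write b, move →, go to B
B | ab[b]____   read b → write _, move →, go to A
A | ab_[_]___   read _ → write _, move ←, go to A
A | ab[_]____   read _ → write _, move ←, go to A
A | a[b]_____   read b → write b, move ←, go to B
B | [a]b_____
Cell 5 holds _ when M halts.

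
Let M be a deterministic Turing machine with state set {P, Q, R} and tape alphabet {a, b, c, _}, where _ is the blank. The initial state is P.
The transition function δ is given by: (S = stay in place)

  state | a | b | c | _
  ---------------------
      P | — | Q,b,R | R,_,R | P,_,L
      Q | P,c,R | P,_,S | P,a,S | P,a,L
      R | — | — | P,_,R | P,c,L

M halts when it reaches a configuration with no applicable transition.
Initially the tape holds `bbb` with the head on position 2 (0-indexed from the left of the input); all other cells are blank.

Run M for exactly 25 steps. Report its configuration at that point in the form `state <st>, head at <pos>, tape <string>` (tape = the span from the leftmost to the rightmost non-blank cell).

state=P head=2 tape=bb[b]____   (P,b)→(Q,b,R)
state=Q head=3 tape=bbb[_]___   (Q,_)→(P,a,L)
state=P head=2 tape=bb[b]a___   (P,b)→(Q,b,R)
state=Q head=3 tape=bbb[a]___   (Q,a)→(P,c,R)
state=P head=4 tape=bbbc[_]__   (P,_)→(P,_,L)
state=P head=3 tape=bbb[c]___   (P,c)→(R,_,R)
state=R head=4 tape=bbb_[_]__   (R,_)→(P,c,L)
state=P head=3 tape=bbb[_]c__   (P,_)→(P,_,L)
state=P head=2 tape=bb[b]_c__   (P,b)→(Q,b,R)
state=Q head=3 tape=bbb[_]c__   (Q,_)→(P,a,L)
state=P head=2 tape=bb[b]ac__   (P,b)→(Q,b,R)
state=Q head=3 tape=bbb[a]c__   (Q,a)→(P,c,R)
state=P head=4 tape=bbbc[c]__   (P,c)→(R,_,R)
state=R head=5 tape=bbbc_[_]_   (R,_)→(P,c,L)
state=P head=4 tape=bbbc[_]c_   (P,_)→(P,_,L)
state=P head=3 tape=bbb[c]_c_   (P,c)→(R,_,R)
state=R head=4 tape=bbb_[_]c_   (R,_)→(P,c,L)
state=P head=3 tape=bbb[_]cc_   (P,_)→(P,_,L)
state=P head=2 tape=bb[b]_cc_   (P,b)→(Q,b,R)
state=Q head=3 tape=bbb[_]cc_   (Q,_)→(P,a,L)
state=P head=2 tape=bb[b]acc_   (P,b)→(Q,b,R)
state=Q head=3 tape=bbb[a]cc_   (Q,a)→(P,c,R)
state=P head=4 tape=bbbc[c]c_   (P,c)→(R,_,R)
state=R head=5 tape=bbbc_[c]_   (R,c)→(P,_,R)
state=P head=6 tape=bbbc__[_]   (P,_)→(P,_,L)
state=P head=5 tape=bbbc_[_]_
After 25 steps: state P, head at 5, tape bbbc.

state P, head at 5, tape bbbc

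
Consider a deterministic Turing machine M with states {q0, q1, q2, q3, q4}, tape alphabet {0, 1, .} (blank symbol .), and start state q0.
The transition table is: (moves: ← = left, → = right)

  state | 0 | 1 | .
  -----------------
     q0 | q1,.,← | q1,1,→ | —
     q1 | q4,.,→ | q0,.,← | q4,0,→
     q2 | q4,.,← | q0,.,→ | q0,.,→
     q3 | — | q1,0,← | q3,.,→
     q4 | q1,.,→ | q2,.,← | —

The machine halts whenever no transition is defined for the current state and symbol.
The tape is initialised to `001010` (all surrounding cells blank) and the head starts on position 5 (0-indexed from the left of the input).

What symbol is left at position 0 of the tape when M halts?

.

q0 | 00101[0]   read 0 → write ., move ←, go to q1
q1 | 0010[1].   read 1 → write ., move ←, go to q0
q0 | 001[0]..   read 0 → write ., move ←, go to q1
q1 | 00[1]...   read 1 → write ., move ←, go to q0
q0 | 0[0]....   read 0 → write ., move ←, go to q1
q1 | [0].....   read 0 → write ., move →, go to q4
q4 | .[.]....
Cell 0 holds . when M halts.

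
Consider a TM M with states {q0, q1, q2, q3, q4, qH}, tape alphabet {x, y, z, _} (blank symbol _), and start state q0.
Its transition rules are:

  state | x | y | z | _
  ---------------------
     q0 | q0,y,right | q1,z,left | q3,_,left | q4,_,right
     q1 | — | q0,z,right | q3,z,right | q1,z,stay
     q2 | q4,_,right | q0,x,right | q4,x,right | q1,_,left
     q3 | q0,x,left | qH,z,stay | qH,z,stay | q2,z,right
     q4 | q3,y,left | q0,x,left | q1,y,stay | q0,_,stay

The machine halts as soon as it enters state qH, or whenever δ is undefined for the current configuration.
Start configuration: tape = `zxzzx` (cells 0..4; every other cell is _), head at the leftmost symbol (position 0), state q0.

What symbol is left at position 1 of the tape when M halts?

q0 | _[z]xzzx   read z → write _, move left, go to q3
q3 | [_]_xzzx   read _ → write z, move right, go to q2
q2 | z[_]xzzx   read _ → write _, move left, go to q1
q1 | [z]_xzzx   read z → write z, move right, go to q3
q3 | z[_]xzzx   read _ → write z, move right, go to q2
q2 | zz[x]zzx   read x → write _, move right, go to q4
q4 | zz_[z]zx   read z → write y, move stay, go to q1
q1 | zz_[y]zx   read y → write z, move right, go to q0
q0 | zz_z[z]x   read z → write _, move left, go to q3
q3 | zz_[z]_x   read z → write z, move stay, go to qH
qH | zz_[z]_x
Cell 1 holds _ when M halts.

_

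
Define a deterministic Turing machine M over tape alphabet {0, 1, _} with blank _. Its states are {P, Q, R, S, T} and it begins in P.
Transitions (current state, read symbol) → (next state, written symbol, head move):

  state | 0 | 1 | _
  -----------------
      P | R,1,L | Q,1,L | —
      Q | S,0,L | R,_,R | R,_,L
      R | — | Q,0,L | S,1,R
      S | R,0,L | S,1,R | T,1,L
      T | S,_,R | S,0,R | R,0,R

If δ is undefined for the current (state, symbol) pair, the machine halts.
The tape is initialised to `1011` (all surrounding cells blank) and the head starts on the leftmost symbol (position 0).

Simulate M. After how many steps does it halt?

state=P head=0 tape=__[1]011   (P,1)→(Q,1,L)
state=Q head=-1 tape=_[_]1011   (Q,_)→(R,_,L)
state=R head=-2 tape=[_]_1011   (R,_)→(S,1,R)
state=S head=-1 tape=1[_]1011   (S,_)→(T,1,L)
state=T head=-2 tape=[1]11011   (T,1)→(S,0,R)
state=S head=-1 tape=0[1]1011   (S,1)→(S,1,R)
state=S head=0 tape=01[1]011   (S,1)→(S,1,R)
state=S head=1 tape=011[0]11   (S,0)→(R,0,L)
state=R head=0 tape=01[1]011   (R,1)→(Q,0,L)
state=Q head=-1 tape=0[1]0011   (Q,1)→(R,_,R)
state=R head=0 tape=0_[0]011
M halts after 10 transitions.

10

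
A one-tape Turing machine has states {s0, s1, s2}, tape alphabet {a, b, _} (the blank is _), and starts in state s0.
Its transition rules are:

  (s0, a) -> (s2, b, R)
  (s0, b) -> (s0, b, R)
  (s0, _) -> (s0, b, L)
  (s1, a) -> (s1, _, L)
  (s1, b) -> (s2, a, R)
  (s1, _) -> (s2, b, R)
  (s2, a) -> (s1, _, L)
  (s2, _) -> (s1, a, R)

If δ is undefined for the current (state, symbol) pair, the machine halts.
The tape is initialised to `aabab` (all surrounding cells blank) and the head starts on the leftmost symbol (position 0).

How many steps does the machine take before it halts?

state=s0 head=0 tape=_[a]abab   (s0,a)→(s2,b,R)
state=s2 head=1 tape=_b[a]bab   (s2,a)→(s1,_,L)
state=s1 head=0 tape=_[b]_bab   (s1,b)→(s2,a,R)
state=s2 head=1 tape=_a[_]bab   (s2,_)→(s1,a,R)
state=s1 head=2 tape=_aa[b]ab   (s1,b)→(s2,a,R)
state=s2 head=3 tape=_aaa[a]b   (s2,a)→(s1,_,L)
state=s1 head=2 tape=_aa[a]_b   (s1,a)→(s1,_,L)
state=s1 head=1 tape=_a[a]__b   (s1,a)→(s1,_,L)
state=s1 head=0 tape=_[a]___b   (s1,a)→(s1,_,L)
state=s1 head=-1 tape=[_]____b   (s1,_)→(s2,b,R)
state=s2 head=0 tape=b[_]___b   (s2,_)→(s1,a,R)
state=s1 head=1 tape=ba[_]__b   (s1,_)→(s2,b,R)
state=s2 head=2 tape=bab[_]_b   (s2,_)→(s1,a,R)
state=s1 head=3 tape=baba[_]b   (s1,_)→(s2,b,R)
state=s2 head=4 tape=babab[b]
M halts after 14 transitions.

14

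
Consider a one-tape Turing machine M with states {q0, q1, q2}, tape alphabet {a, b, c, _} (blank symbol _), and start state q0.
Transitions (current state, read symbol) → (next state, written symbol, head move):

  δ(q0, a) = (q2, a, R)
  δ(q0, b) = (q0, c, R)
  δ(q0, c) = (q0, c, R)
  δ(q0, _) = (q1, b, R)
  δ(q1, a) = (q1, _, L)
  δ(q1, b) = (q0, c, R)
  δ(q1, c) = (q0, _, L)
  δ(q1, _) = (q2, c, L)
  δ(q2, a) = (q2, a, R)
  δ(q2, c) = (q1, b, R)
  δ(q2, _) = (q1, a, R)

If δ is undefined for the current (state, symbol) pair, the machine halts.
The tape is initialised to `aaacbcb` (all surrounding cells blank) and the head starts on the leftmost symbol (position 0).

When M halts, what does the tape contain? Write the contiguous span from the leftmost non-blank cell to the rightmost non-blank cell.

aaabcccbc

state=q0 head=0 tape=[a]aacbcb__   (q0,a)→(q2,a,R)
state=q2 head=1 tape=a[a]acbcb__   (q2,a)→(q2,a,R)
state=q2 head=2 tape=aa[a]cbcb__   (q2,a)→(q2,a,R)
state=q2 head=3 tape=aaa[c]bcb__   (q2,c)→(q1,b,R)
state=q1 head=4 tape=aaab[b]cb__   (q1,b)→(q0,c,R)
state=q0 head=5 tape=aaabc[c]b__   (q0,c)→(q0,c,R)
state=q0 head=6 tape=aaabcc[b]__   (q0,b)→(q0,c,R)
state=q0 head=7 tape=aaabccc[_]_   (q0,_)→(q1,b,R)
state=q1 head=8 tape=aaabcccb[_]   (q1,_)→(q2,c,L)
state=q2 head=7 tape=aaabccc[b]c
The non-blank tape span at halt is aaabcccbc.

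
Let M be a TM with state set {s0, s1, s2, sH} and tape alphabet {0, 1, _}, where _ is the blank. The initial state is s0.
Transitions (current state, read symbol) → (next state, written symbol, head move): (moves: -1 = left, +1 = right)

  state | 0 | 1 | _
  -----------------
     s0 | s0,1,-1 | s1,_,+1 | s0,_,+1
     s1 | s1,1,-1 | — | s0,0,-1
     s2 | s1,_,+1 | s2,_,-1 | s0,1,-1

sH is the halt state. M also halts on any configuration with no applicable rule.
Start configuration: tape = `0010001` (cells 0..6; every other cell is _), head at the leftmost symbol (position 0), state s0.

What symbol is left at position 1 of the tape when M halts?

state=s0 head=0 tape=_[0]010001   (s0,0)→(s0,1,-1)
state=s0 head=-1 tape=[_]1010001   (s0,_)→(s0,_,+1)
state=s0 head=0 tape=_[1]010001   (s0,1)→(s1,_,+1)
state=s1 head=1 tape=__[0]10001   (s1,0)→(s1,1,-1)
state=s1 head=0 tape=_[_]110001   (s1,_)→(s0,0,-1)
state=s0 head=-1 tape=[_]0110001   (s0,_)→(s0,_,+1)
state=s0 head=0 tape=_[0]110001   (s0,0)→(s0,1,-1)
state=s0 head=-1 tape=[_]1110001   (s0,_)→(s0,_,+1)
state=s0 head=0 tape=_[1]110001   (s0,1)→(s1,_,+1)
state=s1 head=1 tape=__[1]10001
Cell 1 holds 1 when M halts.

1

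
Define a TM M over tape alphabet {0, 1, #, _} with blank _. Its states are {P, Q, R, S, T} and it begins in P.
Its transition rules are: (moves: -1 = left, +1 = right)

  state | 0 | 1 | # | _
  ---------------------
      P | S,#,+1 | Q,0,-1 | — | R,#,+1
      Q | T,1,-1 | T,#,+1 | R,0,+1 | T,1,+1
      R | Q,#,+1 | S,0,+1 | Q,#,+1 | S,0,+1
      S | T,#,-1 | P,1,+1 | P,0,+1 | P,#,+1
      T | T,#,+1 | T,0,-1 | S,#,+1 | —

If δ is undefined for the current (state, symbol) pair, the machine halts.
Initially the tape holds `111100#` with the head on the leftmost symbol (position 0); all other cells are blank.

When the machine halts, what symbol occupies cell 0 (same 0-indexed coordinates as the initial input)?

state=P head=0 tape=_[1]11100#   (P,1)→(Q,0,-1)
state=Q head=-1 tape=[_]011100#   (Q,_)→(T,1,+1)
state=T head=0 tape=1[0]11100#   (T,0)→(T,#,+1)
state=T head=1 tape=1#[1]1100#   (T,1)→(T,0,-1)
state=T head=0 tape=1[#]01100#   (T,#)→(S,#,+1)
state=S head=1 tape=1#[0]1100#   (S,0)→(T,#,-1)
state=T head=0 tape=1[#]#1100#   (T,#)→(S,#,+1)
state=S head=1 tape=1#[#]1100#   (S,#)→(P,0,+1)
state=P head=2 tape=1#0[1]100#   (P,1)→(Q,0,-1)
state=Q head=1 tape=1#[0]0100#   (Q,0)→(T,1,-1)
state=T head=0 tape=1[#]10100#   (T,#)→(S,#,+1)
state=S head=1 tape=1#[1]0100#   (S,1)→(P,1,+1)
state=P head=2 tape=1#1[0]100#   (P,0)→(S,#,+1)
state=S head=3 tape=1#1#[1]00#   (S,1)→(P,1,+1)
state=P head=4 tape=1#1#1[0]0#   (P,0)→(S,#,+1)
state=S head=5 tape=1#1#1#[0]#   (S,0)→(T,#,-1)
state=T head=4 tape=1#1#1[#]##   (T,#)→(S,#,+1)
state=S head=5 tape=1#1#1#[#]#   (S,#)→(P,0,+1)
state=P head=6 tape=1#1#1#0[#]
Cell 0 holds # when M halts.

#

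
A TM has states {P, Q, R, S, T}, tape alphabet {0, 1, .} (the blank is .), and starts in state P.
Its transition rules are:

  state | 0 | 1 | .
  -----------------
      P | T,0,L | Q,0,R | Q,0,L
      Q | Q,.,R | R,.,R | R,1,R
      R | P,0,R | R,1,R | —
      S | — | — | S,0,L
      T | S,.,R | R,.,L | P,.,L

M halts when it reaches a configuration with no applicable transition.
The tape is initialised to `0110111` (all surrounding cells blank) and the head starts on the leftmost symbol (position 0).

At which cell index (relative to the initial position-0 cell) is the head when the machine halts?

state=P head=0 tape=...[0]110111.   (P,0)→(T,0,L)
state=T head=-1 tape=..[.]0110111.   (T,.)→(P,.,L)
state=P head=-2 tape=.[.].0110111.   (P,.)→(Q,0,L)
state=Q head=-3 tape=[.]0.0110111.   (Q,.)→(R,1,R)
state=R head=-2 tape=1[0].0110111.   (R,0)→(P,0,R)
state=P head=-1 tape=10[.]0110111.   (P,.)→(Q,0,L)
state=Q head=-2 tape=1[0]00110111.   (Q,0)→(Q,.,R)
state=Q head=-1 tape=1.[0]0110111.   (Q,0)→(Q,.,R)
state=Q head=0 tape=1..[0]110111.   (Q,0)→(Q,.,R)
state=Q head=1 tape=1...[1]10111.   (Q,1)→(R,.,R)
state=R head=2 tape=1....[1]0111.   (R,1)→(R,1,R)
state=R head=3 tape=1....1[0]111.   (R,0)→(P,0,R)
state=P head=4 tape=1....10[1]11.   (P,1)→(Q,0,R)
state=Q head=5 tape=1....100[1]1.   (Q,1)→(R,.,R)
state=R head=6 tape=1....100.[1].   (R,1)→(R,1,R)
state=R head=7 tape=1....100.1[.]
At halt the head is at cell 7.

7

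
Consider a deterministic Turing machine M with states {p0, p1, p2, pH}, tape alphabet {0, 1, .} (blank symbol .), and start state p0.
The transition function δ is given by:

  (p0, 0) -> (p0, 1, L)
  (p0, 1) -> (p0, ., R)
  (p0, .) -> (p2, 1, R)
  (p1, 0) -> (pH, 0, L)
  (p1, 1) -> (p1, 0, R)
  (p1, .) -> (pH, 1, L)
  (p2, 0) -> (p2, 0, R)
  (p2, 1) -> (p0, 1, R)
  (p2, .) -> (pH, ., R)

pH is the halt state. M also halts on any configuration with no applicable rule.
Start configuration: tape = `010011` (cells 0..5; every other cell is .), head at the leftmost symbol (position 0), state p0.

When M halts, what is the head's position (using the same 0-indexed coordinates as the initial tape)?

8

p0 | .[0]10011...   read 0 → write 1, move L, go to p0
p0 | [.]110011...   read . → write 1, move R, go to p2
p2 | 1[1]10011...   read 1 → write 1, move R, go to p0
p0 | 11[1]0011...   read 1 → write ., move R, go to p0
p0 | 11.[0]011...   read 0 → write 1, move L, go to p0
p0 | 11[.]1011...   read . → write 1, move R, go to p2
p2 | 111[1]011...   read 1 → write 1, move R, go to p0
p0 | 1111[0]11...   read 0 → write 1, move L, go to p0
p0 | 111[1]111...   read 1 → write ., move R, go to p0
p0 | 111.[1]11...   read 1 → write ., move R, go to p0
p0 | 111..[1]1...   read 1 → write ., move R, go to p0
p0 | 111...[1]...   read 1 → write ., move R, go to p0
p0 | 111....[.]..   read . → write 1, move R, go to p2
p2 | 111....1[.].   read . → write ., move R, go to pH
pH | 111....1.[.]
At halt the head is at cell 8.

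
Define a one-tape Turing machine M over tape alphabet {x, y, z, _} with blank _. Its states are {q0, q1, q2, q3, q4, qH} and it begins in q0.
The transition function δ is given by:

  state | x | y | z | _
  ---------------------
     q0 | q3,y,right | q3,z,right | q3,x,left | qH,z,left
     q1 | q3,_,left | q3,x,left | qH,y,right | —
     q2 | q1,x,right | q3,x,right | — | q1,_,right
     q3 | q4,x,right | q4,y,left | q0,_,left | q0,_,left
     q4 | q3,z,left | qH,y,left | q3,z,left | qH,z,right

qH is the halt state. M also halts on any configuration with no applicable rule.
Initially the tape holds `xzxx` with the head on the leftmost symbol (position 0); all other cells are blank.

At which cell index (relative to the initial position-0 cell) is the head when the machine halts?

-3

state=q0 head=0 tape=___[x]zxx   (q0,x)→(q3,y,right)
state=q3 head=1 tape=___y[z]xx   (q3,z)→(q0,_,left)
state=q0 head=0 tape=___[y]_xx   (q0,y)→(q3,z,right)
state=q3 head=1 tape=___z[_]xx   (q3,_)→(q0,_,left)
state=q0 head=0 tape=___[z]_xx   (q0,z)→(q3,x,left)
state=q3 head=-1 tape=__[_]x_xx   (q3,_)→(q0,_,left)
state=q0 head=-2 tape=_[_]_x_xx   (q0,_)→(qH,z,left)
state=qH head=-3 tape=[_]z_x_xx
At halt the head is at cell -3.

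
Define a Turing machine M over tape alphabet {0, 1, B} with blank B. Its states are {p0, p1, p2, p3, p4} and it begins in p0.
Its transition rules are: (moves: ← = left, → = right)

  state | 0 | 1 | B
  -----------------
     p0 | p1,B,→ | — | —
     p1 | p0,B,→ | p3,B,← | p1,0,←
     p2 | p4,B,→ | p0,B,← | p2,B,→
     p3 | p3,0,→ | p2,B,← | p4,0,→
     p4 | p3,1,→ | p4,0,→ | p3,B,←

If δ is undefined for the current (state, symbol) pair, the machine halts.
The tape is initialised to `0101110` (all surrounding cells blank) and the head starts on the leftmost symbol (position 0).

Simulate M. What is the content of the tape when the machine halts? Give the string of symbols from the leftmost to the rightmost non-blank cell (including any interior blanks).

p0 | [0]101110   read 0 → write B, move →, go to p1
p1 | B[1]01110   read 1 → write B, move ←, go to p3
p3 | [B]B01110   read B → write 0, move →, go to p4
p4 | 0[B]01110   read B → write B, move ←, go to p3
p3 | [0]B01110   read 0 → write 0, move →, go to p3
p3 | 0[B]01110   read B → write 0, move →, go to p4
p4 | 00[0]1110   read 0 → write 1, move →, go to p3
p3 | 001[1]110   read 1 → write B, move ←, go to p2
p2 | 00[1]B110   read 1 → write B, move ←, go to p0
p0 | 0[0]BB110   read 0 → write B, move →, go to p1
p1 | 0B[B]B110   read B → write 0, move ←, go to p1
p1 | 0[B]0B110   read B → write 0, move ←, go to p1
p1 | [0]00B110   read 0 → write B, move →, go to p0
p0 | B[0]0B110   read 0 → write B, move →, go to p1
p1 | BB[0]B110   read 0 → write B, move →, go to p0
p0 | BBB[B]110
The non-blank tape span at halt is 110.

110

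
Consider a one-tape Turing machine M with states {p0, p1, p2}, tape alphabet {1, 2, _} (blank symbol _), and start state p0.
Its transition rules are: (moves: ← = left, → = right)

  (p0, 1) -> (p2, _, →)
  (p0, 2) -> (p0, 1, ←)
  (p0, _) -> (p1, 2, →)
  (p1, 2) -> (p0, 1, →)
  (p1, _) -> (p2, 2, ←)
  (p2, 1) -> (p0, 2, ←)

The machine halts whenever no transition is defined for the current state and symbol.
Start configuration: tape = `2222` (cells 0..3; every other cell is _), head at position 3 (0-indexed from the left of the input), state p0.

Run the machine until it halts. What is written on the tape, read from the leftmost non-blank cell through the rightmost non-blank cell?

21111

state=p0 head=3 tape=_222[2]   (p0,2)→(p0,1,←)
state=p0 head=2 tape=_22[2]1   (p0,2)→(p0,1,←)
state=p0 head=1 tape=_2[2]11   (p0,2)→(p0,1,←)
state=p0 head=0 tape=_[2]111   (p0,2)→(p0,1,←)
state=p0 head=-1 tape=[_]1111   (p0,_)→(p1,2,→)
state=p1 head=0 tape=2[1]111
The non-blank tape span at halt is 21111.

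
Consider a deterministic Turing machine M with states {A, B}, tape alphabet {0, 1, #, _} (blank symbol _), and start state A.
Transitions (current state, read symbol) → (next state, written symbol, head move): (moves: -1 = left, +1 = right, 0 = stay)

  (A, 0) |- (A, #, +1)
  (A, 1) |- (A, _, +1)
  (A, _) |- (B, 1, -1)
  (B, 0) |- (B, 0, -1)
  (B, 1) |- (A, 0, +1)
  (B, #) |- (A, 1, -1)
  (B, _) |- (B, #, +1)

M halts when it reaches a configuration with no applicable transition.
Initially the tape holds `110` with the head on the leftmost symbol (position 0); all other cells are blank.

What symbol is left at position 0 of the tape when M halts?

_

state=A head=0 tape=__[1]10_____   (A,1)→(A,_,+1)
state=A head=1 tape=___[1]0_____   (A,1)→(A,_,+1)
state=A head=2 tape=____[0]_____   (A,0)→(A,#,+1)
state=A head=3 tape=____#[_]____   (A,_)→(B,1,-1)
state=B head=2 tape=____[#]1____   (B,#)→(A,1,-1)
state=A head=1 tape=___[_]11____   (A,_)→(B,1,-1)
state=B head=0 tape=__[_]111____   (B,_)→(B,#,+1)
state=B head=1 tape=__#[1]11____   (B,1)→(A,0,+1)
state=A head=2 tape=__#0[1]1____   (A,1)→(A,_,+1)
state=A head=3 tape=__#0_[1]____   (A,1)→(A,_,+1)
state=A head=4 tape=__#0__[_]___   (A,_)→(B,1,-1)
state=B head=3 tape=__#0_[_]1___   (B,_)→(B,#,+1)
state=B head=4 tape=__#0_#[1]___   (B,1)→(A,0,+1)
state=A head=5 tape=__#0_#0[_]__   (A,_)→(B,1,-1)
state=B head=4 tape=__#0_#[0]1__   (B,0)→(B,0,-1)
state=B head=3 tape=__#0_[#]01__   (B,#)→(A,1,-1)
state=A head=2 tape=__#0[_]101__   (A,_)→(B,1,-1)
state=B head=1 tape=__#[0]1101__   (B,0)→(B,0,-1)
state=B head=0 tape=__[#]01101__   (B,#)→(A,1,-1)
state=A head=-1 tape=_[_]101101__   (A,_)→(B,1,-1)
state=B head=-2 tape=[_]1101101__   (B,_)→(B,#,+1)
state=B head=-1 tape=#[1]101101__   (B,1)→(A,0,+1)
state=A head=0 tape=#0[1]01101__   (A,1)→(A,_,+1)
state=A head=1 tape=#0_[0]1101__   (A,0)→(A,#,+1)
state=A head=2 tape=#0_#[1]101__   (A,1)→(A,_,+1)
state=A head=3 tape=#0_#_[1]01__   (A,1)→(A,_,+1)
state=A head=4 tape=#0_#__[0]1__   (A,0)→(A,#,+1)
state=A head=5 tape=#0_#__#[1]__   (A,1)→(A,_,+1)
state=A head=6 tape=#0_#__#_[_]_   (A,_)→(B,1,-1)
state=B head=5 tape=#0_#__#[_]1_   (B,_)→(B,#,+1)
state=B head=6 tape=#0_#__##[1]_   (B,1)→(A,0,+1)
state=A head=7 tape=#0_#__##0[_]   (A,_)→(B,1,-1)
state=B head=6 tape=#0_#__##[0]1   (B,0)→(B,0,-1)
state=B head=5 tape=#0_#__#[#]01   (B,#)→(A,1,-1)
state=A head=4 tape=#0_#__[#]101
Cell 0 holds _ when M halts.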